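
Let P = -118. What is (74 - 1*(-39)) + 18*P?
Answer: -2011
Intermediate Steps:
(74 - 1*(-39)) + 18*P = (74 - 1*(-39)) + 18*(-118) = (74 + 39) - 2124 = 113 - 2124 = -2011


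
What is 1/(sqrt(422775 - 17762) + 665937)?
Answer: 665937/443471682956 - sqrt(405013)/443471682956 ≈ 1.5002e-6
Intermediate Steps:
1/(sqrt(422775 - 17762) + 665937) = 1/(sqrt(405013) + 665937) = 1/(665937 + sqrt(405013))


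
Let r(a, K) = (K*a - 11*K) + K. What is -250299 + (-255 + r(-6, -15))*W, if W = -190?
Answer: -247449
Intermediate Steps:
r(a, K) = -10*K + K*a (r(a, K) = (-11*K + K*a) + K = -10*K + K*a)
-250299 + (-255 + r(-6, -15))*W = -250299 + (-255 - 15*(-10 - 6))*(-190) = -250299 + (-255 - 15*(-16))*(-190) = -250299 + (-255 + 240)*(-190) = -250299 - 15*(-190) = -250299 + 2850 = -247449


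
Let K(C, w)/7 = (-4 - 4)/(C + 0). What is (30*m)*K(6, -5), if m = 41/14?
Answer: -820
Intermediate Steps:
m = 41/14 (m = 41*(1/14) = 41/14 ≈ 2.9286)
K(C, w) = -56/C (K(C, w) = 7*((-4 - 4)/(C + 0)) = 7*(-8/C) = -56/C)
(30*m)*K(6, -5) = (30*(41/14))*(-56/6) = 615*(-56*⅙)/7 = (615/7)*(-28/3) = -820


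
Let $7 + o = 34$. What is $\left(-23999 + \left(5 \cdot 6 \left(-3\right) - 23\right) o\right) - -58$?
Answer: $-26992$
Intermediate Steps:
$o = 27$ ($o = -7 + 34 = 27$)
$\left(-23999 + \left(5 \cdot 6 \left(-3\right) - 23\right) o\right) - -58 = \left(-23999 + \left(5 \cdot 6 \left(-3\right) - 23\right) 27\right) - -58 = \left(-23999 + \left(30 \left(-3\right) - 23\right) 27\right) + \left(-20 + 78\right) = \left(-23999 + \left(-90 - 23\right) 27\right) + 58 = \left(-23999 - 3051\right) + 58 = -27050 + 58 = -26992$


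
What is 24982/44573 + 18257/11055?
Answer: 1089945271/492754515 ≈ 2.2119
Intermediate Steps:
24982/44573 + 18257/11055 = 1089945271/492754515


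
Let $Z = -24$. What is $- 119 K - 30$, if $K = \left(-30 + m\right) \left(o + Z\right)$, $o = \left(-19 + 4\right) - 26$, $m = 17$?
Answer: $-100585$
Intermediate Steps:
$o = -41$ ($o = -15 - 26 = -41$)
$K = 845$ ($K = \left(-30 + 17\right) \left(-41 - 24\right) = \left(-13\right) \left(-65\right) = 845$)
$- 119 K - 30 = \left(-119\right) 845 - 30 = -100555 - 30 = -100585$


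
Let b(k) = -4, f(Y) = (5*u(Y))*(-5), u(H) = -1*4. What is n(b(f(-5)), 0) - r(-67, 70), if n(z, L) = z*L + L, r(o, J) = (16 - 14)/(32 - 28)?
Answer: -½ ≈ -0.50000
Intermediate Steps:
u(H) = -4
r(o, J) = ½ (r(o, J) = 2/4 = 2*(¼) = ½)
f(Y) = 100 (f(Y) = (5*(-4))*(-5) = -20*(-5) = 100)
n(z, L) = L + L*z (n(z, L) = L*z + L = L + L*z)
n(b(f(-5)), 0) - r(-67, 70) = 0*(1 - 4) - 1*½ = 0*(-3) - ½ = 0 - ½ = -½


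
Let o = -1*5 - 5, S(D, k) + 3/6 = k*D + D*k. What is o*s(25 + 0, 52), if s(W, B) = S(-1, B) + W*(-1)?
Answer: 1295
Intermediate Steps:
S(D, k) = -1/2 + 2*D*k (S(D, k) = -1/2 + (k*D + D*k) = -1/2 + (D*k + D*k) = -1/2 + 2*D*k)
s(W, B) = -1/2 - W - 2*B (s(W, B) = (-1/2 + 2*(-1)*B) + W*(-1) = (-1/2 - 2*B) - W = -1/2 - W - 2*B)
o = -10 (o = -5 - 5 = -10)
o*s(25 + 0, 52) = -10*(-1/2 - (25 + 0) - 2*52) = -10*(-1/2 - 1*25 - 104) = -10*(-1/2 - 25 - 104) = -10*(-259/2) = 1295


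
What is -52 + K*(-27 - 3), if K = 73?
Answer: -2242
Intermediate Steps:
-52 + K*(-27 - 3) = -52 + 73*(-27 - 3) = -52 + 73*(-30) = -52 - 2190 = -2242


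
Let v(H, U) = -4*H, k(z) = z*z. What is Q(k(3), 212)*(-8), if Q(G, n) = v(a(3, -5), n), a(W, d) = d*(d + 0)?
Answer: 800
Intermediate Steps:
k(z) = z²
a(W, d) = d² (a(W, d) = d*d = d²)
Q(G, n) = -100 (Q(G, n) = -4*(-5)² = -4*25 = -100)
Q(k(3), 212)*(-8) = -100*(-8) = 800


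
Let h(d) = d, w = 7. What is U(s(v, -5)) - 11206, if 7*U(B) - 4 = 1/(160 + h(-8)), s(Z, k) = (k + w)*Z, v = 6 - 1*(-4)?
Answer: -1703225/152 ≈ -11205.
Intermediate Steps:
v = 10 (v = 6 + 4 = 10)
s(Z, k) = Z*(7 + k) (s(Z, k) = (k + 7)*Z = (7 + k)*Z = Z*(7 + k))
U(B) = 87/152 (U(B) = 4/7 + 1/(7*(160 - 8)) = 4/7 + (⅐)/152 = 4/7 + (⅐)*(1/152) = 4/7 + 1/1064 = 87/152)
U(s(v, -5)) - 11206 = 87/152 - 11206 = -1703225/152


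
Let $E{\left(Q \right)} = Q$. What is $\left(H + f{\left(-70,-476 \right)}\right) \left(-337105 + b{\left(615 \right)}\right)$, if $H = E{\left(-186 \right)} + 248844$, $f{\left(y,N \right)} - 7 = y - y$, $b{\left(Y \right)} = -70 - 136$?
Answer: $-83877439815$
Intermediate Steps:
$b{\left(Y \right)} = -206$
$f{\left(y,N \right)} = 7$ ($f{\left(y,N \right)} = 7 + \left(y - y\right) = 7 + 0 = 7$)
$H = 248658$ ($H = -186 + 248844 = 248658$)
$\left(H + f{\left(-70,-476 \right)}\right) \left(-337105 + b{\left(615 \right)}\right) = \left(248658 + 7\right) \left(-337105 - 206\right) = 248665 \left(-337311\right) = -83877439815$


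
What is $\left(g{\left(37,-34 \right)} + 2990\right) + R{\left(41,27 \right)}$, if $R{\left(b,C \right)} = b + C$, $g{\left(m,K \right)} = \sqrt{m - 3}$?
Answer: $3058 + \sqrt{34} \approx 3063.8$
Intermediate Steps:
$g{\left(m,K \right)} = \sqrt{-3 + m}$
$R{\left(b,C \right)} = C + b$
$\left(g{\left(37,-34 \right)} + 2990\right) + R{\left(41,27 \right)} = \left(\sqrt{-3 + 37} + 2990\right) + \left(27 + 41\right) = \left(\sqrt{34} + 2990\right) + 68 = \left(2990 + \sqrt{34}\right) + 68 = 3058 + \sqrt{34}$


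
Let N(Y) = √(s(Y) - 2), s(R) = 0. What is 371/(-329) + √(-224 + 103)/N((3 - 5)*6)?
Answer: -53/47 + 11*√2/2 ≈ 6.6505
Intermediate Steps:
N(Y) = I*√2 (N(Y) = √(0 - 2) = √(-2) = I*√2)
371/(-329) + √(-224 + 103)/N((3 - 5)*6) = 371/(-329) + √(-224 + 103)/((I*√2)) = 371*(-1/329) + √(-121)*(-I*√2/2) = -53/47 + (11*I)*(-I*√2/2) = -53/47 + 11*√2/2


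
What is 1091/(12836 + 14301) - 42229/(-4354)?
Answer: 1150718587/118154498 ≈ 9.7391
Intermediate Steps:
1091/(12836 + 14301) - 42229/(-4354) = 1091/27137 - 42229*(-1/4354) = 1091*(1/27137) + 42229/4354 = 1091/27137 + 42229/4354 = 1150718587/118154498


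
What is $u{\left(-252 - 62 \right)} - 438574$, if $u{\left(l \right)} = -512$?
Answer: $-439086$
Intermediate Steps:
$u{\left(-252 - 62 \right)} - 438574 = -512 - 438574 = -439086$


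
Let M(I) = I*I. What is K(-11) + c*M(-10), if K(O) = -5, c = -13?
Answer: -1305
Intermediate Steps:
M(I) = I²
K(-11) + c*M(-10) = -5 - 13*(-10)² = -5 - 13*100 = -5 - 1300 = -1305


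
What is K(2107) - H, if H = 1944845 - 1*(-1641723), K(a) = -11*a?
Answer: -3609745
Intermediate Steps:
H = 3586568 (H = 1944845 + 1641723 = 3586568)
K(2107) - H = -11*2107 - 1*3586568 = -23177 - 3586568 = -3609745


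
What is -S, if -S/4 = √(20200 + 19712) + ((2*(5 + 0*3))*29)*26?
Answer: 30160 + 8*√9978 ≈ 30959.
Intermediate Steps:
S = -30160 - 8*√9978 (S = -4*(√(20200 + 19712) + ((2*(5 + 0*3))*29)*26) = -4*(√39912 + ((2*(5 + 0))*29)*26) = -4*(2*√9978 + ((2*5)*29)*26) = -4*(2*√9978 + (10*29)*26) = -4*(2*√9978 + 290*26) = -4*(2*√9978 + 7540) = -4*(7540 + 2*√9978) = -30160 - 8*√9978 ≈ -30959.)
-S = -(-30160 - 8*√9978) = 30160 + 8*√9978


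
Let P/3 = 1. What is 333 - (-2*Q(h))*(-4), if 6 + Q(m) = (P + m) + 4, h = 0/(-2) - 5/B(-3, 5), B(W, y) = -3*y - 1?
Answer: 645/2 ≈ 322.50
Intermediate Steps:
P = 3 (P = 3*1 = 3)
B(W, y) = -1 - 3*y
h = 5/16 (h = 0/(-2) - 5/(-1 - 3*5) = 0*(-½) - 5/(-1 - 15) = 0 - 5/(-16) = 0 - 5*(-1/16) = 0 + 5/16 = 5/16 ≈ 0.31250)
Q(m) = 1 + m (Q(m) = -6 + ((3 + m) + 4) = -6 + (7 + m) = 1 + m)
333 - (-2*Q(h))*(-4) = 333 - (-2*(1 + 5/16))*(-4) = 333 - (-2*21/16)*(-4) = 333 - (-21)*(-4)/8 = 333 - 1*21/2 = 333 - 21/2 = 645/2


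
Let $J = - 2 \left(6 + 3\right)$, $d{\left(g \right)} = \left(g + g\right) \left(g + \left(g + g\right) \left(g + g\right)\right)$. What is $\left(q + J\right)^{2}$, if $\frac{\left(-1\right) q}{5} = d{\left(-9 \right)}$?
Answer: $802702224$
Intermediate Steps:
$d{\left(g \right)} = 2 g \left(g + 4 g^{2}\right)$ ($d{\left(g \right)} = 2 g \left(g + 2 g 2 g\right) = 2 g \left(g + 4 g^{2}\right)$)
$q = 28350$ ($q = - 5 \left(-9\right)^{2} \left(2 + 8 \left(-9\right)\right) = - 5 \cdot 81 \left(2 - 72\right) = - 5 \cdot 81 \left(-70\right) = \left(-5\right) \left(-5670\right) = 28350$)
$J = -18$ ($J = \left(-2\right) 9 = -18$)
$\left(q + J\right)^{2} = \left(28350 - 18\right)^{2} = 28332^{2} = 802702224$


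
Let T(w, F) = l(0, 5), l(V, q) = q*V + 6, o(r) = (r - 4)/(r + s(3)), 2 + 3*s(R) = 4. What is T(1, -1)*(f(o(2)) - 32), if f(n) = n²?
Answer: -1509/8 ≈ -188.63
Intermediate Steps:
s(R) = ⅔ (s(R) = -⅔ + (⅓)*4 = -⅔ + 4/3 = ⅔)
o(r) = (-4 + r)/(⅔ + r) (o(r) = (r - 4)/(r + ⅔) = (-4 + r)/(⅔ + r))
l(V, q) = 6 + V*q (l(V, q) = V*q + 6 = 6 + V*q)
T(w, F) = 6 (T(w, F) = 6 + 0*5 = 6 + 0 = 6)
T(1, -1)*(f(o(2)) - 32) = 6*((3*(-4 + 2)/(2 + 3*2))² - 32) = 6*((3*(-2)/(2 + 6))² - 32) = 6*((3*(-2)/8)² - 32) = 6*((3*(⅛)*(-2))² - 32) = 6*((-¾)² - 32) = 6*(9/16 - 32) = 6*(-503/16) = -1509/8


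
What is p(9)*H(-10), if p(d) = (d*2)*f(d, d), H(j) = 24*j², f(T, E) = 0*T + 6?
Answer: 259200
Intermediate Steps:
f(T, E) = 6 (f(T, E) = 0 + 6 = 6)
p(d) = 12*d (p(d) = (d*2)*6 = (2*d)*6 = 12*d)
p(9)*H(-10) = (12*9)*(24*(-10)²) = 108*(24*100) = 108*2400 = 259200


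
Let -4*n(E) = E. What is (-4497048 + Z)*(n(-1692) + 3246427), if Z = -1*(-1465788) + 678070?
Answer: -7640454951500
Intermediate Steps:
n(E) = -E/4
Z = 2143858 (Z = 1465788 + 678070 = 2143858)
(-4497048 + Z)*(n(-1692) + 3246427) = (-4497048 + 2143858)*(-¼*(-1692) + 3246427) = -2353190*(423 + 3246427) = -2353190*3246850 = -7640454951500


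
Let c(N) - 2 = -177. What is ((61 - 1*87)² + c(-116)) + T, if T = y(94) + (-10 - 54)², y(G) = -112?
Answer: 4485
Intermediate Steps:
c(N) = -175 (c(N) = 2 - 177 = -175)
T = 3984 (T = -112 + (-10 - 54)² = -112 + (-64)² = -112 + 4096 = 3984)
((61 - 1*87)² + c(-116)) + T = ((61 - 1*87)² - 175) + 3984 = ((61 - 87)² - 175) + 3984 = ((-26)² - 175) + 3984 = (676 - 175) + 3984 = 501 + 3984 = 4485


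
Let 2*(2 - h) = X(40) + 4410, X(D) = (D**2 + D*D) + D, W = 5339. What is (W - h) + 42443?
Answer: 51605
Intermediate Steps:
X(D) = D + 2*D**2 (X(D) = (D**2 + D**2) + D = 2*D**2 + D = D + 2*D**2)
h = -3823 (h = 2 - (40*(1 + 2*40) + 4410)/2 = 2 - (40*(1 + 80) + 4410)/2 = 2 - (40*81 + 4410)/2 = 2 - (3240 + 4410)/2 = 2 - 1/2*7650 = 2 - 3825 = -3823)
(W - h) + 42443 = (5339 - 1*(-3823)) + 42443 = (5339 + 3823) + 42443 = 9162 + 42443 = 51605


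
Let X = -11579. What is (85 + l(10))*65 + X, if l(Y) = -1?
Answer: -6119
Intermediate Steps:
(85 + l(10))*65 + X = (85 - 1)*65 - 11579 = 84*65 - 11579 = 5460 - 11579 = -6119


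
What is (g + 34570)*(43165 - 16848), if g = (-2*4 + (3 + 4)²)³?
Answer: 2723572647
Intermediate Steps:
g = 68921 (g = (-8 + 7²)³ = (-8 + 49)³ = 41³ = 68921)
(g + 34570)*(43165 - 16848) = (68921 + 34570)*(43165 - 16848) = 103491*26317 = 2723572647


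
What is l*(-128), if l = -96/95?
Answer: 12288/95 ≈ 129.35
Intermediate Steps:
l = -96/95 (l = -96*1/95 = -96/95 ≈ -1.0105)
l*(-128) = -96/95*(-128) = 12288/95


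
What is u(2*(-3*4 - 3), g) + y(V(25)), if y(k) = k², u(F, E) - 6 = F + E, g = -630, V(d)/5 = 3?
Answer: -429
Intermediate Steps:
V(d) = 15 (V(d) = 5*3 = 15)
u(F, E) = 6 + E + F (u(F, E) = 6 + (F + E) = 6 + (E + F) = 6 + E + F)
u(2*(-3*4 - 3), g) + y(V(25)) = (6 - 630 + 2*(-3*4 - 3)) + 15² = (6 - 630 + 2*(-12 - 3)) + 225 = (6 - 630 + 2*(-15)) + 225 = (6 - 630 - 30) + 225 = -654 + 225 = -429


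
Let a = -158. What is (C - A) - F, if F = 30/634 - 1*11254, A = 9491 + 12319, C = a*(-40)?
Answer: -1342827/317 ≈ -4236.0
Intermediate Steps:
C = 6320 (C = -158*(-40) = 6320)
A = 21810
F = -3567503/317 (F = (1/634)*30 - 11254 = 15/317 - 11254 = -3567503/317 ≈ -11254.)
(C - A) - F = (6320 - 1*21810) - 1*(-3567503/317) = (6320 - 21810) + 3567503/317 = -15490 + 3567503/317 = -1342827/317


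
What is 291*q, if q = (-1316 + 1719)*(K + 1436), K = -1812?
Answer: -44094648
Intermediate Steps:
q = -151528 (q = (-1316 + 1719)*(-1812 + 1436) = 403*(-376) = -151528)
291*q = 291*(-151528) = -44094648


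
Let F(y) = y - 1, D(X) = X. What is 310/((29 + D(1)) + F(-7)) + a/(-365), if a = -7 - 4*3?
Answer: 56784/4015 ≈ 14.143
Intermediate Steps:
F(y) = -1 + y
a = -19 (a = -7 - 12 = -19)
310/((29 + D(1)) + F(-7)) + a/(-365) = 310/((29 + 1) + (-1 - 7)) - 19/(-365) = 310/(30 - 8) - 19*(-1/365) = 310/22 + 19/365 = 310*(1/22) + 19/365 = 155/11 + 19/365 = 56784/4015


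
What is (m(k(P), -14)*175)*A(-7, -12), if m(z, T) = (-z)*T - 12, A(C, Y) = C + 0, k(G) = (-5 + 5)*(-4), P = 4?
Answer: 14700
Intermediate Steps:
k(G) = 0 (k(G) = 0*(-4) = 0)
A(C, Y) = C
m(z, T) = -12 - T*z (m(z, T) = -T*z - 12 = -12 - T*z)
(m(k(P), -14)*175)*A(-7, -12) = ((-12 - 1*(-14)*0)*175)*(-7) = ((-12 + 0)*175)*(-7) = -12*175*(-7) = -2100*(-7) = 14700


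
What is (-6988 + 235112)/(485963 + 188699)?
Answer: 114062/337331 ≈ 0.33813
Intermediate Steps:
(-6988 + 235112)/(485963 + 188699) = 228124/674662 = 228124*(1/674662) = 114062/337331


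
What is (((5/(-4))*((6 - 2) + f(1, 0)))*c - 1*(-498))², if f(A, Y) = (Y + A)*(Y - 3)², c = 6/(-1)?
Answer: 1418481/4 ≈ 3.5462e+5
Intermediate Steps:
c = -6 (c = 6*(-1) = -6)
f(A, Y) = (-3 + Y)²*(A + Y) (f(A, Y) = (A + Y)*(-3 + Y)² = (-3 + Y)²*(A + Y))
(((5/(-4))*((6 - 2) + f(1, 0)))*c - 1*(-498))² = (((5/(-4))*((6 - 2) + (-3 + 0)²*(1 + 0)))*(-6) - 1*(-498))² = (((5*(-¼))*(4 + (-3)²*1))*(-6) + 498)² = (-5*(4 + 9*1)/4*(-6) + 498)² = (-5*(4 + 9)/4*(-6) + 498)² = (-5/4*13*(-6) + 498)² = (-65/4*(-6) + 498)² = (195/2 + 498)² = (1191/2)² = 1418481/4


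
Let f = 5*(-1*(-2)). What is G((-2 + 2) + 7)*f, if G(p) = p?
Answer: 70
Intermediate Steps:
f = 10 (f = 5*2 = 10)
G((-2 + 2) + 7)*f = ((-2 + 2) + 7)*10 = (0 + 7)*10 = 7*10 = 70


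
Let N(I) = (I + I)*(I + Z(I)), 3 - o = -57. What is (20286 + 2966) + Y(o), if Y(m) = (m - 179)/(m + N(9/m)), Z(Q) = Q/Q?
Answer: 280604588/12069 ≈ 23250.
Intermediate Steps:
Z(Q) = 1
o = 60 (o = 3 - 1*(-57) = 3 + 57 = 60)
N(I) = 2*I*(1 + I) (N(I) = (I + I)*(I + 1) = (2*I)*(1 + I) = 2*I*(1 + I))
Y(m) = (-179 + m)/(m + 18*(1 + 9/m)/m) (Y(m) = (m - 179)/(m + 2*(9/m)*(1 + 9/m)) = (-179 + m)/(m + 18*(1 + 9/m)/m))
(20286 + 2966) + Y(o) = (20286 + 2966) + 60²*(-179 + 60)/(162 + 60³ + 18*60) = 23252 + 3600*(-119)/(162 + 216000 + 1080) = 23252 + 3600*(-119)/217242 = 23252 + 3600*(1/217242)*(-119) = 23252 - 23800/12069 = 280604588/12069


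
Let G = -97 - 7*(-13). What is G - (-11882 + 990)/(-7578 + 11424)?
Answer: -6092/1923 ≈ -3.1680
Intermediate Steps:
G = -6 (G = -97 + 91 = -6)
G - (-11882 + 990)/(-7578 + 11424) = -6 - (-11882 + 990)/(-7578 + 11424) = -6 - (-10892)/3846 = -6 - 1*(-5446/1923) = -6 + 5446/1923 = -6092/1923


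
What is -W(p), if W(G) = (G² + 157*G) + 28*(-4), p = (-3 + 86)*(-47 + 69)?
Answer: -3620846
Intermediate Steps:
p = 1826 (p = 83*22 = 1826)
W(G) = -112 + G² + 157*G (W(G) = (G² + 157*G) - 112 = -112 + G² + 157*G)
-W(p) = -(-112 + 1826² + 157*1826) = -(-112 + 3334276 + 286682) = -1*3620846 = -3620846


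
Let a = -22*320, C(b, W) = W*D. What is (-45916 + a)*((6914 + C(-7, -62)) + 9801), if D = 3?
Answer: -875309724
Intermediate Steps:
C(b, W) = 3*W (C(b, W) = W*3 = 3*W)
a = -7040
(-45916 + a)*((6914 + C(-7, -62)) + 9801) = (-45916 - 7040)*((6914 + 3*(-62)) + 9801) = -52956*((6914 - 186) + 9801) = -52956*(6728 + 9801) = -52956*16529 = -875309724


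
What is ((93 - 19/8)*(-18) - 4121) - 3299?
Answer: -36205/4 ≈ -9051.3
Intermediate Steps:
((93 - 19/8)*(-18) - 4121) - 3299 = ((725/8)*(-18) - 4121) - 3299 = (-6525/4 - 4121) - 3299 = -23009/4 - 3299 = -36205/4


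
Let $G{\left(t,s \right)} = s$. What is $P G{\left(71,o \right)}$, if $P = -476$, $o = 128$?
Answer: $-60928$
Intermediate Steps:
$P G{\left(71,o \right)} = \left(-476\right) 128 = -60928$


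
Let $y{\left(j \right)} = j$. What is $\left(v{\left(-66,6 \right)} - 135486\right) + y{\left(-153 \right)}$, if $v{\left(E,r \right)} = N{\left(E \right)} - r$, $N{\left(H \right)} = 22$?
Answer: $-135623$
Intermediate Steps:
$v{\left(E,r \right)} = 22 - r$
$\left(v{\left(-66,6 \right)} - 135486\right) + y{\left(-153 \right)} = \left(\left(22 - 6\right) - 135486\right) - 153 = \left(16 - 135486\right) - 153 = -135470 - 153 = -135623$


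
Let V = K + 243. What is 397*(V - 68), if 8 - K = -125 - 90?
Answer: 158006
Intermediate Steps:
K = 223 (K = 8 - (-125 - 90) = 8 - 1*(-215) = 8 + 215 = 223)
V = 466 (V = 223 + 243 = 466)
397*(V - 68) = 397*(466 - 68) = 397*398 = 158006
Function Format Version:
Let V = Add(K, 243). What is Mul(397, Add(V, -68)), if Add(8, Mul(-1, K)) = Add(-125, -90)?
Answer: 158006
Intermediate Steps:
K = 223 (K = Add(8, Mul(-1, Add(-125, -90))) = Add(8, Mul(-1, -215)) = Add(8, 215) = 223)
V = 466 (V = Add(223, 243) = 466)
Mul(397, Add(V, -68)) = Mul(397, Add(466, -68)) = Mul(397, 398) = 158006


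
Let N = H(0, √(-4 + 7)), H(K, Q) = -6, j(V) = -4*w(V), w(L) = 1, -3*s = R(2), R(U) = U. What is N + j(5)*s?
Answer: -10/3 ≈ -3.3333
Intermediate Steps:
s = -⅔ (s = -⅓*2 = -⅔ ≈ -0.66667)
j(V) = -4 (j(V) = -4*1 = -4)
N = -6
N + j(5)*s = -6 - 4*(-⅔) = -6 + 8/3 = -10/3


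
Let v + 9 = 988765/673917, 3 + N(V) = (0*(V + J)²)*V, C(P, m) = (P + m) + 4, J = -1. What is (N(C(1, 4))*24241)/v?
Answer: 49009265991/5076488 ≈ 9654.2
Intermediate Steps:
C(P, m) = 4 + P + m
N(V) = -3 (N(V) = -3 + (0*(V - 1)²)*V = -3 + (0*(-1 + V)²)*V = -3 + 0*V = -3 + 0 = -3)
v = -5076488/673917 (v = -9 + 988765/673917 = -5076488/673917 ≈ -7.5328)
(N(C(1, 4))*24241)/v = (-3*24241)/(-5076488/673917) = -72723*(-673917/5076488) = 49009265991/5076488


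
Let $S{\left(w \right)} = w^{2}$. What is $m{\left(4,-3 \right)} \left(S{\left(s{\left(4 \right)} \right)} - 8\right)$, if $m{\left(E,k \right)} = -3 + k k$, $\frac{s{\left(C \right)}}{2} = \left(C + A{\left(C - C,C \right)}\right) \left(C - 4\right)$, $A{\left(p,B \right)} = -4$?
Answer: $-48$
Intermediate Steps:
$s{\left(C \right)} = 2 \left(-4 + C\right)^{2}$ ($s{\left(C \right)} = 2 \left(C - 4\right) \left(C - 4\right) = 2 \left(-4 + C\right) \left(-4 + C\right) = 2 \left(-4 + C\right)^{2}$)
$m{\left(E,k \right)} = -3 + k^{2}$
$m{\left(4,-3 \right)} \left(S{\left(s{\left(4 \right)} \right)} - 8\right) = \left(-3 + \left(-3\right)^{2}\right) \left(\left(32 - 64 + 2 \cdot 4^{2}\right)^{2} - 8\right) = \left(-3 + 9\right) \left(\left(32 - 64 + 2 \cdot 16\right)^{2} - 8\right) = 6 \left(\left(32 - 64 + 32\right)^{2} - 8\right) = 6 \left(0^{2} - 8\right) = 6 \left(0 - 8\right) = 6 \left(-8\right) = -48$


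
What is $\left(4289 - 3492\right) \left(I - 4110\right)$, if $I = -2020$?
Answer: $-4885610$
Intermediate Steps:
$\left(4289 - 3492\right) \left(I - 4110\right) = \left(4289 - 3492\right) \left(-2020 - 4110\right) = 797 \left(-6130\right) = -4885610$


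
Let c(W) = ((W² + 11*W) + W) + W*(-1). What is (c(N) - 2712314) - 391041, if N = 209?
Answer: -3057375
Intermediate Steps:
c(W) = W² + 11*W (c(W) = (W² + 12*W) - W = W² + 11*W)
(c(N) - 2712314) - 391041 = (209*(11 + 209) - 2712314) - 391041 = (209*220 - 2712314) - 391041 = (45980 - 2712314) - 391041 = -2666334 - 391041 = -3057375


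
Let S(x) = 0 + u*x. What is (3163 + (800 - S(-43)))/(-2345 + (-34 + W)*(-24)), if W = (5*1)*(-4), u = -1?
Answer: -3920/1049 ≈ -3.7369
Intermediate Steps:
S(x) = -x (S(x) = 0 - x = -x)
W = -20 (W = 5*(-4) = -20)
(3163 + (800 - S(-43)))/(-2345 + (-34 + W)*(-24)) = (3163 + (800 - (-1)*(-43)))/(-2345 + (-34 - 20)*(-24)) = (3163 + (800 - 1*43))/(-2345 - 54*(-24)) = (3163 + (800 - 43))/(-2345 + 1296) = (3163 + 757)/(-1049) = 3920*(-1/1049) = -3920/1049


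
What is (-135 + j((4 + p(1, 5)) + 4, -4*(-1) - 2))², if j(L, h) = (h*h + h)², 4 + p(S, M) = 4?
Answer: 9801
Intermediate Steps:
p(S, M) = 0 (p(S, M) = -4 + 4 = 0)
j(L, h) = (h + h²)² (j(L, h) = (h² + h)² = (h + h²)²)
(-135 + j((4 + p(1, 5)) + 4, -4*(-1) - 2))² = (-135 + (-4*(-1) - 2)²*(1 + (-4*(-1) - 2))²)² = (-135 + (4 - 2)²*(1 + (4 - 2))²)² = (-135 + 2²*(1 + 2)²)² = (-135 + 4*3²)² = (-135 + 4*9)² = (-135 + 36)² = (-99)² = 9801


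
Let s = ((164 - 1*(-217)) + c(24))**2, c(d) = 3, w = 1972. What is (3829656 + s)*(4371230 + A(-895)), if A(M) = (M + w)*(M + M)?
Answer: 9717675460800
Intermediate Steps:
A(M) = 2*M*(1972 + M) (A(M) = (M + 1972)*(M + M) = (1972 + M)*(2*M) = 2*M*(1972 + M))
s = 147456 (s = ((164 - 1*(-217)) + 3)**2 = ((164 + 217) + 3)**2 = (381 + 3)**2 = 384**2 = 147456)
(3829656 + s)*(4371230 + A(-895)) = (3829656 + 147456)*(4371230 + 2*(-895)*(1972 - 895)) = 3977112*(4371230 + 2*(-895)*1077) = 3977112*(4371230 - 1927830) = 3977112*2443400 = 9717675460800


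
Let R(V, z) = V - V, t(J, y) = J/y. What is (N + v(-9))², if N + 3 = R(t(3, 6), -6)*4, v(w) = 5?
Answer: 4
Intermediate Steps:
R(V, z) = 0
N = -3 (N = -3 + 0*4 = -3 + 0 = -3)
(N + v(-9))² = (-3 + 5)² = 2² = 4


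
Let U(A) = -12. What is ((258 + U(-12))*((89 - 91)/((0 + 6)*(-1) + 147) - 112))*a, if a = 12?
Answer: -15541296/47 ≈ -3.3067e+5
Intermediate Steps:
((258 + U(-12))*((89 - 91)/((0 + 6)*(-1) + 147) - 112))*a = ((258 - 12)*((89 - 91)/((0 + 6)*(-1) + 147) - 112))*12 = (246*(-2/(6*(-1) + 147) - 112))*12 = (246*(-2/(-6 + 147) - 112))*12 = (246*(-2/141 - 112))*12 = (246*(-15794/141))*12 = -1295108/47*12 = -15541296/47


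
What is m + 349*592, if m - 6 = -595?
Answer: 206019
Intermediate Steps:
m = -589 (m = 6 - 595 = -589)
m + 349*592 = -589 + 349*592 = -589 + 206608 = 206019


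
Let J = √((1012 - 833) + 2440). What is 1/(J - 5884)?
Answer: -5884/34618837 - 3*√291/34618837 ≈ -0.00017144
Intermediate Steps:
J = 3*√291 (J = √(179 + 2440) = √2619 = 3*√291 ≈ 51.176)
1/(J - 5884) = 1/(3*√291 - 5884) = 1/(-5884 + 3*√291)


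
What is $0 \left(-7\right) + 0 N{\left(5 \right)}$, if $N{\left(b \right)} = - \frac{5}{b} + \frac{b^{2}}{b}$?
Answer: $0$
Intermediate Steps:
$N{\left(b \right)} = b - \frac{5}{b}$ ($N{\left(b \right)} = - \frac{5}{b} + b = b - \frac{5}{b}$)
$0 \left(-7\right) + 0 N{\left(5 \right)} = 0 \left(-7\right) + 0 \left(5 - \frac{5}{5}\right) = 0 + 0 \left(5 - 1\right) = 0 + 0 \cdot 4 = 0 + 0 = 0$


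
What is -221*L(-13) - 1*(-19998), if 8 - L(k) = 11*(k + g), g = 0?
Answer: -13373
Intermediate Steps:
L(k) = 8 - 11*k (L(k) = 8 - 11*(k + 0) = 8 - 11*k)
-221*L(-13) - 1*(-19998) = -221*(8 - 11*(-13)) - 1*(-19998) = -221*(8 + 143) + 19998 = -221*151 + 19998 = -33371 + 19998 = -13373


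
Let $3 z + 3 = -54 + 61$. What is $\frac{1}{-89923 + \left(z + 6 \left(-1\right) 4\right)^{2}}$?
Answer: $- \frac{9}{804683} \approx -1.1185 \cdot 10^{-5}$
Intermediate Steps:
$z = \frac{4}{3}$ ($z = -1 + \frac{-54 + 61}{3} = -1 + \frac{1}{3} \cdot 7 = -1 + \frac{7}{3} = \frac{4}{3} \approx 1.3333$)
$\frac{1}{-89923 + \left(z + 6 \left(-1\right) 4\right)^{2}} = \frac{1}{-89923 + \left(\frac{4}{3} + 6 \left(-1\right) 4\right)^{2}} = \frac{1}{-89923 + \left(\frac{4}{3} - 24\right)^{2}} = \frac{1}{-89923 + \left(- \frac{68}{3}\right)^{2}} = \frac{1}{-89923 + \frac{4624}{9}} = \frac{1}{- \frac{804683}{9}} = - \frac{9}{804683}$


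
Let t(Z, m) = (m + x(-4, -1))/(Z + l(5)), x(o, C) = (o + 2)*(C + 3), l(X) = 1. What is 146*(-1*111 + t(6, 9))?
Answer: -112712/7 ≈ -16102.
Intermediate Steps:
x(o, C) = (2 + o)*(3 + C)
t(Z, m) = (-4 + m)/(1 + Z) (t(Z, m) = (m + (6 + 2*(-1) + 3*(-4) - 1*(-4)))/(Z + 1) = (m + (6 - 2 - 12 + 4))/(1 + Z) = (m - 4)/(1 + Z) = (-4 + m)/(1 + Z))
146*(-1*111 + t(6, 9)) = 146*(-1*111 + (-4 + 9)/(1 + 6)) = 146*(-111 + 5/7) = 146*(-772/7) = -112712/7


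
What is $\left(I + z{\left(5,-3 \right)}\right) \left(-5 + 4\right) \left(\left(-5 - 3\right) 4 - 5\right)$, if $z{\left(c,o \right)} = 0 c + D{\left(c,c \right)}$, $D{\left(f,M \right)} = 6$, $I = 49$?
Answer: $2035$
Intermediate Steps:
$z{\left(c,o \right)} = 6$ ($z{\left(c,o \right)} = 0 c + 6 = 0 + 6 = 6$)
$\left(I + z{\left(5,-3 \right)}\right) \left(-5 + 4\right) \left(\left(-5 - 3\right) 4 - 5\right) = \left(49 + 6\right) \left(-5 + 4\right) \left(\left(-5 - 3\right) 4 - 5\right) = 55 \left(- (\left(-8\right) 4 - 5)\right) = 55 \left(- (-32 - 5)\right) = 55 \left(\left(-1\right) \left(-37\right)\right) = 55 \cdot 37 = 2035$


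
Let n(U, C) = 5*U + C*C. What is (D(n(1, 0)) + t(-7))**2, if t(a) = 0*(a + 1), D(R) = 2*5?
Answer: 100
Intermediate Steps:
n(U, C) = C**2 + 5*U (n(U, C) = 5*U + C**2 = C**2 + 5*U)
D(R) = 10
t(a) = 0 (t(a) = 0*(1 + a) = 0)
(D(n(1, 0)) + t(-7))**2 = (10 + 0)**2 = 10**2 = 100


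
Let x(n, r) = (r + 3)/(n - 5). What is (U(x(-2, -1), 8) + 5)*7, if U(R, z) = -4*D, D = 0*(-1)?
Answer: 35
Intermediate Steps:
D = 0
x(n, r) = (3 + r)/(-5 + n)
U(R, z) = 0 (U(R, z) = -4*0 = 0)
(U(x(-2, -1), 8) + 5)*7 = (0 + 5)*7 = 5*7 = 35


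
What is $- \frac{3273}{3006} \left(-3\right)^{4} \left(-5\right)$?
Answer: $\frac{147285}{334} \approx 440.97$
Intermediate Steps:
$- \frac{3273}{3006} \left(-3\right)^{4} \left(-5\right) = \left(-3273\right) \frac{1}{3006} \cdot 81 \left(-5\right) = \left(- \frac{1091}{1002}\right) 81 \left(-5\right) = \left(- \frac{29457}{334}\right) \left(-5\right) = \frac{147285}{334}$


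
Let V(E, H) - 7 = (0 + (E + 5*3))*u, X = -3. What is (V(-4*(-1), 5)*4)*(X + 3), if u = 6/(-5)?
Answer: 0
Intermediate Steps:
u = -6/5 (u = 6*(-⅕) = -6/5 ≈ -1.2000)
V(E, H) = -11 - 6*E/5 (V(E, H) = 7 + (0 + (E + 5*3))*(-6/5) = 7 + (0 + (E + 15))*(-6/5) = 7 + (0 + (15 + E))*(-6/5) = 7 + (15 + E)*(-6/5) = 7 + (-18 - 6*E/5) = -11 - 6*E/5)
(V(-4*(-1), 5)*4)*(X + 3) = ((-11 - (-24)*(-1)/5)*4)*(-3 + 3) = ((-11 - 6/5*4)*4)*0 = ((-11 - 24/5)*4)*0 = -79/5*4*0 = -316/5*0 = 0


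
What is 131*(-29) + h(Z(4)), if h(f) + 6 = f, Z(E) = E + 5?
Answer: -3796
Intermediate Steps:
Z(E) = 5 + E
h(f) = -6 + f
131*(-29) + h(Z(4)) = 131*(-29) + (-6 + (5 + 4)) = -3799 + (-6 + 9) = -3799 + 3 = -3796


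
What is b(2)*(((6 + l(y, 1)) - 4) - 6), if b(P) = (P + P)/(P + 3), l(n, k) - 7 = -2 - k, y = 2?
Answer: 0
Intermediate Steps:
l(n, k) = 5 - k (l(n, k) = 7 + (-2 - k) = 5 - k)
b(P) = 2*P/(3 + P) (b(P) = (2*P)/(3 + P) = 2*P/(3 + P))
b(2)*(((6 + l(y, 1)) - 4) - 6) = (2*2/(3 + 2))*(((6 + (5 - 1*1)) - 4) - 6) = (2*2/5)*(((6 + (5 - 1)) - 4) - 6) = (2*2*(1/5))*(((6 + 4) - 4) - 6) = 4*((10 - 4) - 6)/5 = 4*(6 - 6)/5 = (4/5)*0 = 0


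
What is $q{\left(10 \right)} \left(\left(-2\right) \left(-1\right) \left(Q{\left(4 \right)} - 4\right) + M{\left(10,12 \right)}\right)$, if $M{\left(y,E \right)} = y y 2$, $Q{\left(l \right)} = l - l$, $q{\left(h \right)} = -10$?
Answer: $-1920$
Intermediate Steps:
$Q{\left(l \right)} = 0$
$M{\left(y,E \right)} = 2 y^{2}$ ($M{\left(y,E \right)} = y^{2} \cdot 2 = 2 y^{2}$)
$q{\left(10 \right)} \left(\left(-2\right) \left(-1\right) \left(Q{\left(4 \right)} - 4\right) + M{\left(10,12 \right)}\right) = - 10 \left(\left(-2\right) \left(-1\right) \left(0 - 4\right) + 2 \cdot 10^{2}\right) = - 10 \left(2 \left(-4\right) + 2 \cdot 100\right) = - 10 \left(-8 + 200\right) = \left(-10\right) 192 = -1920$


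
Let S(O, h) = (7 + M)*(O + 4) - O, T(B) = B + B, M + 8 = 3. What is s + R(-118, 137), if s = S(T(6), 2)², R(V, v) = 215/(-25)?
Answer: 1957/5 ≈ 391.40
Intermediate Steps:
M = -5 (M = -8 + 3 = -5)
T(B) = 2*B
S(O, h) = 8 + O (S(O, h) = (7 - 5)*(O + 4) - O = 2*(4 + O) - O = (8 + 2*O) - O = 8 + O)
R(V, v) = -43/5 (R(V, v) = 215*(-1/25) = -43/5)
s = 400 (s = (8 + 2*6)² = (8 + 12)² = 20² = 400)
s + R(-118, 137) = 400 - 43/5 = 1957/5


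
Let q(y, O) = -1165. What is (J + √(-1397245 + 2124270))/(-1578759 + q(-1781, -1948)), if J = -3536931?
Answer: 3536931/1579924 - 5*√29081/1579924 ≈ 2.2381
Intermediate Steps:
(J + √(-1397245 + 2124270))/(-1578759 + q(-1781, -1948)) = (-3536931 + √(-1397245 + 2124270))/(-1578759 - 1165) = (-3536931 + √727025)/(-1579924) = (-3536931 + 5*√29081)*(-1/1579924) = 3536931/1579924 - 5*√29081/1579924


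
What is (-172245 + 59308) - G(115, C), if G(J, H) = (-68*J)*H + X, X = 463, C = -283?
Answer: -2326460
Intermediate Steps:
G(J, H) = 463 - 68*H*J (G(J, H) = (-68*J)*H + 463 = -68*H*J + 463 = 463 - 68*H*J)
(-172245 + 59308) - G(115, C) = (-172245 + 59308) - (463 - 68*(-283)*115) = -112937 - (463 + 2213060) = -112937 - 1*2213523 = -112937 - 2213523 = -2326460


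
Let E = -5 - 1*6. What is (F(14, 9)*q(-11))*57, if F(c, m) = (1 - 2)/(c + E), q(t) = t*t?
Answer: -2299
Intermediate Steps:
E = -11 (E = -5 - 6 = -11)
q(t) = t²
F(c, m) = -1/(-11 + c) (F(c, m) = (1 - 2)/(c - 11) = -1/(-11 + c))
(F(14, 9)*q(-11))*57 = (-1/(-11 + 14)*(-11)²)*57 = (-1/3*121)*57 = (-1*⅓*121)*57 = -⅓*121*57 = -121/3*57 = -2299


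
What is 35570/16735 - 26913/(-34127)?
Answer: 332857289/114223069 ≈ 2.9141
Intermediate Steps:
35570/16735 - 26913/(-34127) = 35570*(1/16735) - 26913*(-1/34127) = 7114/3347 + 26913/34127 = 332857289/114223069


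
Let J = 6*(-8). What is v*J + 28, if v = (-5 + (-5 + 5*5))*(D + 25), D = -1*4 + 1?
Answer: -15812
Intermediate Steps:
D = -3 (D = -4 + 1 = -3)
v = 330 (v = (-5 + (-5 + 5*5))*(-3 + 25) = (-5 + (-5 + 25))*22 = (-5 + 20)*22 = 15*22 = 330)
J = -48
v*J + 28 = 330*(-48) + 28 = -15840 + 28 = -15812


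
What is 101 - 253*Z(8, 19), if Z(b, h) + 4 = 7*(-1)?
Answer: 2884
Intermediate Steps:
Z(b, h) = -11 (Z(b, h) = -4 + 7*(-1) = -4 - 7 = -11)
101 - 253*Z(8, 19) = 101 - 253*(-11) = 101 + 2783 = 2884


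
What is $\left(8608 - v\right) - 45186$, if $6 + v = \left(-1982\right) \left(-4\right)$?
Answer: $-44500$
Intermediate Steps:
$v = 7922$ ($v = -6 - -7928 = -6 + 7928 = 7922$)
$\left(8608 - v\right) - 45186 = \left(8608 - 7922\right) - 45186 = 686 - 45186 = -44500$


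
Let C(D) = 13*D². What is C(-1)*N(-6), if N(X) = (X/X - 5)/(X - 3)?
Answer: 52/9 ≈ 5.7778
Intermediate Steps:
N(X) = -4/(-3 + X) (N(X) = (1 - 5)/(-3 + X) = -4/(-3 + X))
C(-1)*N(-6) = (13*(-1)²)*(-4/(-3 - 6)) = (13*1)*(-4/(-9)) = 13*(-4*(-⅑)) = 13*(4/9) = 52/9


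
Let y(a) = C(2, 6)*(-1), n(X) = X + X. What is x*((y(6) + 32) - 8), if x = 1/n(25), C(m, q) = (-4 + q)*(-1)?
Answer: 13/25 ≈ 0.52000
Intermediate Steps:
n(X) = 2*X
C(m, q) = 4 - q
y(a) = 2 (y(a) = (4 - 1*6)*(-1) = (4 - 6)*(-1) = -2*(-1) = 2)
x = 1/50 (x = 1/(2*25) = 1/50 ≈ 0.020000)
x*((y(6) + 32) - 8) = ((2 + 32) - 8)/50 = (34 - 8)/50 = (1/50)*26 = 13/25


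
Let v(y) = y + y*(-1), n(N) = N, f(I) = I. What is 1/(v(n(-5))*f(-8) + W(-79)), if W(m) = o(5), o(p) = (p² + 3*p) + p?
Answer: 1/45 ≈ 0.022222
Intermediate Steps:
o(p) = p² + 4*p
v(y) = 0 (v(y) = y - y = 0)
W(m) = 45 (W(m) = 5*(4 + 5) = 5*9 = 45)
1/(v(n(-5))*f(-8) + W(-79)) = 1/(0*(-8) + 45) = 1/(0 + 45) = 1/45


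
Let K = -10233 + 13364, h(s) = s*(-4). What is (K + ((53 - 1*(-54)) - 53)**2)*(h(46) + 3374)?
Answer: 19289930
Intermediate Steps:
h(s) = -4*s
K = 3131
(K + ((53 - 1*(-54)) - 53)**2)*(h(46) + 3374) = (3131 + ((53 - 1*(-54)) - 53)**2)*(-4*46 + 3374) = (3131 + ((53 + 54) - 53)**2)*(-184 + 3374) = (3131 + (107 - 53)**2)*3190 = (3131 + 54**2)*3190 = (3131 + 2916)*3190 = 6047*3190 = 19289930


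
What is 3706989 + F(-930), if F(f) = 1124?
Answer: 3708113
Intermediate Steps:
3706989 + F(-930) = 3706989 + 1124 = 3708113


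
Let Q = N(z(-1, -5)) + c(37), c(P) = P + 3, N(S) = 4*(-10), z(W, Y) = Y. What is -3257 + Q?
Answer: -3257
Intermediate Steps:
N(S) = -40
c(P) = 3 + P
Q = 0 (Q = -40 + (3 + 37) = -40 + 40 = 0)
-3257 + Q = -3257 + 0 = -3257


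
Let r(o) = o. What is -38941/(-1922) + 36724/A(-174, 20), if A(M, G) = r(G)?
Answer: 17840587/9610 ≈ 1856.5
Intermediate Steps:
A(M, G) = G
-38941/(-1922) + 36724/A(-174, 20) = -38941/(-1922) + 36724/20 = -38941*(-1/1922) + 36724*(1/20) = 38941/1922 + 9181/5 = 17840587/9610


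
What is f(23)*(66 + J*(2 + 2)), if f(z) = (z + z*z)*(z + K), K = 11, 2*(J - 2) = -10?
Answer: 1013472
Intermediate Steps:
J = -3 (J = 2 + (1/2)*(-10) = 2 - 5 = -3)
f(z) = (11 + z)*(z + z**2) (f(z) = (z + z*z)*(z + 11) = (z + z**2)*(11 + z) = (11 + z)*(z + z**2))
f(23)*(66 + J*(2 + 2)) = (23*(11 + 23**2 + 12*23))*(66 - 3*(2 + 2)) = (23*(11 + 529 + 276))*(66 - 3*4) = (23*816)*(66 - 12) = 18768*54 = 1013472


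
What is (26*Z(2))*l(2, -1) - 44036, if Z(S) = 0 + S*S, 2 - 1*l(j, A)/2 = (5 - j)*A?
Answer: -42996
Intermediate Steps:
l(j, A) = 4 - 2*A*(5 - j) (l(j, A) = 4 - 2*(5 - j)*A = 4 - 2*A*(5 - j))
Z(S) = S² (Z(S) = 0 + S² = S²)
(26*Z(2))*l(2, -1) - 44036 = (26*2²)*(4 - 10*(-1) + 2*(-1)*2) - 44036 = (26*4)*(4 + 10 - 4) - 44036 = 104*10 - 44036 = 1040 - 44036 = -42996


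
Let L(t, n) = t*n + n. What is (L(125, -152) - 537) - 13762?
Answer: -33451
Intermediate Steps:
L(t, n) = n + n*t (L(t, n) = n*t + n = n + n*t)
(L(125, -152) - 537) - 13762 = (-152*(1 + 125) - 537) - 13762 = (-152*126 - 537) - 13762 = (-19152 - 537) - 13762 = -19689 - 13762 = -33451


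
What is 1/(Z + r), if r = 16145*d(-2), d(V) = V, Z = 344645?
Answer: 1/312355 ≈ 3.2015e-6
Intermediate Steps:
r = -32290 (r = 16145*(-2) = -32290)
1/(Z + r) = 1/(344645 - 32290) = 1/312355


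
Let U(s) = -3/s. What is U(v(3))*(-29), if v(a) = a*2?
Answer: 29/2 ≈ 14.500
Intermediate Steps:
v(a) = 2*a
U(v(3))*(-29) = -3/(2*3)*(-29) = -3/6*(-29) = -3*1/6*(-29) = -1/2*(-29) = 29/2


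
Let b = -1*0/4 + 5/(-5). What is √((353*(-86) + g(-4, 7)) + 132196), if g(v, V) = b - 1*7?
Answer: √101830 ≈ 319.11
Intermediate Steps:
b = -1 (b = 0*(¼) + 5*(-⅕) = 0 - 1 = -1)
g(v, V) = -8 (g(v, V) = -1 - 1*7 = -1 - 7 = -8)
√((353*(-86) + g(-4, 7)) + 132196) = √((353*(-86) - 8) + 132196) = √((-30358 - 8) + 132196) = √(-30366 + 132196) = √101830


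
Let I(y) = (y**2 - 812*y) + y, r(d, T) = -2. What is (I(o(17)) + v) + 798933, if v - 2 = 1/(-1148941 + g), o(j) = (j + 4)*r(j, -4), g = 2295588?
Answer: 957176196368/1146647 ≈ 8.3476e+5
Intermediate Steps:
o(j) = -8 - 2*j (o(j) = (j + 4)*(-2) = (4 + j)*(-2) = -8 - 2*j)
v = 2293295/1146647 (v = 2 + 1/(-1148941 + 2295588) = 2 + 1/1146647 = 2293295/1146647 ≈ 2.0000)
I(y) = y**2 - 811*y
(I(o(17)) + v) + 798933 = ((-8 - 2*17)*(-811 + (-8 - 2*17)) + 2293295/1146647) + 798933 = ((-8 - 34)*(-811 + (-8 - 34)) + 2293295/1146647) + 798933 = (-42*(-811 - 42) + 2293295/1146647) + 798933 = (-42*(-853) + 2293295/1146647) + 798933 = (35826 + 2293295/1146647) + 798933 = 41082068717/1146647 + 798933 = 957176196368/1146647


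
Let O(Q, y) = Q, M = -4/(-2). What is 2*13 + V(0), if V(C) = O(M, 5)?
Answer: 28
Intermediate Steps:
M = 2 (M = -4*(-½) = 2)
V(C) = 2
2*13 + V(0) = 2*13 + 2 = 26 + 2 = 28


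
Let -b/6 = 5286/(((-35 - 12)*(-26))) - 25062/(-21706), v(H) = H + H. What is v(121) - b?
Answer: 1822791806/6631183 ≈ 274.88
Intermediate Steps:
v(H) = 2*H
b = -218045520/6631183 (b = -6*(5286/(((-35 - 12)*(-26))) - 25062/(-21706)) = -6*(5286/((-47*(-26))) - 25062*(-1/21706)) = -6*(5286/1222 + 12531/10853) = -6*(5286*(1/1222) + 12531/10853) = -6*(2643/611 + 12531/10853) = -6*36340920/6631183 = -218045520/6631183 ≈ -32.882)
v(121) - b = 2*121 - 1*(-218045520/6631183) = 242 + 218045520/6631183 = 1822791806/6631183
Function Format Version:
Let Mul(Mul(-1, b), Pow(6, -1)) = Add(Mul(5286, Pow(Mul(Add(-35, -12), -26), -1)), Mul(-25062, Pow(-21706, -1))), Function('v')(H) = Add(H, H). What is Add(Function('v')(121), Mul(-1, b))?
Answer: Rational(1822791806, 6631183) ≈ 274.88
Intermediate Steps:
Function('v')(H) = Mul(2, H)
b = Rational(-218045520, 6631183) (b = Mul(-6, Add(Mul(5286, Pow(Mul(Add(-35, -12), -26), -1)), Mul(-25062, Pow(-21706, -1)))) = Mul(-6, Add(Mul(5286, Pow(Mul(-47, -26), -1)), Mul(-25062, Rational(-1, 21706)))) = Mul(-6, Add(Mul(5286, Pow(1222, -1)), Rational(12531, 10853))) = Mul(-6, Add(Mul(5286, Rational(1, 1222)), Rational(12531, 10853))) = Mul(-6, Add(Rational(2643, 611), Rational(12531, 10853))) = Mul(-6, Rational(36340920, 6631183)) = Rational(-218045520, 6631183) ≈ -32.882)
Add(Function('v')(121), Mul(-1, b)) = Add(Mul(2, 121), Mul(-1, Rational(-218045520, 6631183))) = Add(242, Rational(218045520, 6631183)) = Rational(1822791806, 6631183)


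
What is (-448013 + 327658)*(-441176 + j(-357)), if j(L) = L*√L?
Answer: 53097737480 + 42966735*I*√357 ≈ 5.3098e+10 + 8.1183e+8*I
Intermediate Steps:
j(L) = L^(3/2)
(-448013 + 327658)*(-441176 + j(-357)) = (-448013 + 327658)*(-441176 + (-357)^(3/2)) = -120355*(-441176 - 357*I*√357) = 53097737480 + 42966735*I*√357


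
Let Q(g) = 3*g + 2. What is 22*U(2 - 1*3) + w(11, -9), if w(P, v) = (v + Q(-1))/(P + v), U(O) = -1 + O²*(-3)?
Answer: -93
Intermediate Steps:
Q(g) = 2 + 3*g
U(O) = -1 - 3*O²
w(P, v) = (-1 + v)/(P + v) (w(P, v) = (v + (2 + 3*(-1)))/(P + v) = (v + (2 - 3))/(P + v) = (v - 1)/(P + v) = (-1 + v)/(P + v))
22*U(2 - 1*3) + w(11, -9) = 22*(-1 - 3*(2 - 1*3)²) + (-1 - 9)/(11 - 9) = 22*(-1 - 3*(2 - 3)²) - 10/2 = 22*(-1 - 3*(-1)²) + (½)*(-10) = 22*(-1 - 3*1) - 5 = 22*(-1 - 3) - 5 = 22*(-4) - 5 = -88 - 5 = -93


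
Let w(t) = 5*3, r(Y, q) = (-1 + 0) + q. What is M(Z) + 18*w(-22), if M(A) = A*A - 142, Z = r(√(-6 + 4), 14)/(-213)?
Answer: 5807401/45369 ≈ 128.00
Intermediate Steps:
r(Y, q) = -1 + q
w(t) = 15
Z = -13/213 (Z = (-1 + 14)/(-213) = 13*(-1/213) = -13/213 ≈ -0.061033)
M(A) = -142 + A² (M(A) = A² - 142 = -142 + A²)
M(Z) + 18*w(-22) = (-142 + (-13/213)²) + 18*15 = (-142 + 169/45369) + 270 = -6442229/45369 + 270 = 5807401/45369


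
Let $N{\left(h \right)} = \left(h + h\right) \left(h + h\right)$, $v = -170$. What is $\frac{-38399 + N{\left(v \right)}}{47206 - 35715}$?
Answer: $\frac{77201}{11491} \approx 6.7184$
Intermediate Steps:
$N{\left(h \right)} = 4 h^{2}$ ($N{\left(h \right)} = 2 h 2 h = 4 h^{2}$)
$\frac{-38399 + N{\left(v \right)}}{47206 - 35715} = \frac{-38399 + 4 \left(-170\right)^{2}}{47206 - 35715} = \frac{-38399 + 4 \cdot 28900}{11491} = \left(-38399 + 115600\right) \frac{1}{11491} = 77201 \cdot \frac{1}{11491} = \frac{77201}{11491}$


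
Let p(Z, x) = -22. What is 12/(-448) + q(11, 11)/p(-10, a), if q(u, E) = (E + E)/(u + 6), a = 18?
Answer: -163/1904 ≈ -0.085609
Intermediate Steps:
q(u, E) = 2*E/(6 + u) (q(u, E) = (2*E)/(6 + u) = 2*E/(6 + u))
12/(-448) + q(11, 11)/p(-10, a) = 12/(-448) + (2*11/(6 + 11))/(-22) = 12*(-1/448) + (2*11/17)*(-1/22) = -3/112 + (2*11*(1/17))*(-1/22) = -3/112 + (22/17)*(-1/22) = -3/112 - 1/17 = -163/1904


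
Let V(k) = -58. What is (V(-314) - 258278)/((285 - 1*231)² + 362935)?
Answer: -258336/365851 ≈ -0.70612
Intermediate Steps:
(V(-314) - 258278)/((285 - 1*231)² + 362935) = (-58 - 258278)/((285 - 1*231)² + 362935) = -258336/((285 - 231)² + 362935) = -258336/(54² + 362935) = -258336/(2916 + 362935) = -258336/365851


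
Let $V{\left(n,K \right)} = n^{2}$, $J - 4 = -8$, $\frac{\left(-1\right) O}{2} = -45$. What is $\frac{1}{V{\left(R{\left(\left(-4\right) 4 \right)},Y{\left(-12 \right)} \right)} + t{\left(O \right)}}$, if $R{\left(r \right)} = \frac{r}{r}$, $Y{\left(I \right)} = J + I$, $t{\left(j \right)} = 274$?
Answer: $\frac{1}{275} \approx 0.0036364$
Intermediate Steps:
$O = 90$ ($O = \left(-2\right) \left(-45\right) = 90$)
$J = -4$ ($J = 4 - 8 = -4$)
$Y{\left(I \right)} = -4 + I$
$R{\left(r \right)} = 1$
$\frac{1}{V{\left(R{\left(\left(-4\right) 4 \right)},Y{\left(-12 \right)} \right)} + t{\left(O \right)}} = \frac{1}{1^{2} + 274} = \frac{1}{1 + 274} = \frac{1}{275}$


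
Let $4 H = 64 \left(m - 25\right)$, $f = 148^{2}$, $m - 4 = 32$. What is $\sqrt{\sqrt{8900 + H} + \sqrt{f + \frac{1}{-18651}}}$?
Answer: $\frac{\sqrt{18651 \sqrt{7619521062453} + 695719602 \sqrt{2269}}}{18651} \approx 15.597$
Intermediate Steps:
$m = 36$ ($m = 4 + 32 = 36$)
$f = 21904$
$H = 176$ ($H = \frac{64 \left(36 - 25\right)}{4} = \frac{64 \cdot 11}{4} = \frac{1}{4} \cdot 704 = 176$)
$\sqrt{\sqrt{8900 + H} + \sqrt{f + \frac{1}{-18651}}} = \sqrt{\sqrt{8900 + 176} + \sqrt{21904 + \frac{1}{-18651}}} = \sqrt{\sqrt{9076} + \sqrt{21904 - \frac{1}{18651}}} = \sqrt{2 \sqrt{2269} + \sqrt{\frac{408531503}{18651}}} = \sqrt{2 \sqrt{2269} + \frac{\sqrt{7619521062453}}{18651}}$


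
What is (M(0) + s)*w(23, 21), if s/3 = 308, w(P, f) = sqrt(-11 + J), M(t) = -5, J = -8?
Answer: 919*I*sqrt(19) ≈ 4005.8*I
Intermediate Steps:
w(P, f) = I*sqrt(19) (w(P, f) = sqrt(-11 - 8) = sqrt(-19) = I*sqrt(19))
s = 924 (s = 3*308 = 924)
(M(0) + s)*w(23, 21) = (-5 + 924)*(I*sqrt(19)) = 919*(I*sqrt(19)) = 919*I*sqrt(19)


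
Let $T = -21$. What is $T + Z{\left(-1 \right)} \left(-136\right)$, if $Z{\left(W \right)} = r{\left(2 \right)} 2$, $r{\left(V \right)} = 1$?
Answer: $-293$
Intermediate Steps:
$Z{\left(W \right)} = 2$ ($Z{\left(W \right)} = 1 \cdot 2 = 2$)
$T + Z{\left(-1 \right)} \left(-136\right) = -21 + 2 \left(-136\right) = -21 - 272 = -293$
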